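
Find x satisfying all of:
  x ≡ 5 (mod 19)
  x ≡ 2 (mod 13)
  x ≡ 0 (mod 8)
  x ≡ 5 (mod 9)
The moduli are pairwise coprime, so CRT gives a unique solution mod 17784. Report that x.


Product of moduli M = 19 · 13 · 8 · 9 = 17784.
Merge one congruence at a time:
  Start: x ≡ 5 (mod 19).
  Combine with x ≡ 2 (mod 13); new modulus lcm = 247.
    Write x = 5 + 19·t and substitute into x ≡ 2 (mod 13): 19·t ≡ 2 − 5 = -3 (mod 13).
    Reduce coefficients mod 13: 6·t ≡ 10 (mod 13).
    The inverse of 6 mod 13 is 11 (since 6·11 = 66 = 5·13 + 1), so t ≡ 11·10 = 110 ≡ 6 (mod 13).
    Then x = 5 + 19·6 = 119, valid modulo lcm(19, 13) = 247: x ≡ 119 (mod 247).
  Combine with x ≡ 0 (mod 8); new modulus lcm = 1976.
    Write x = 119 + 247·t and substitute into x ≡ 0 (mod 8): 247·t ≡ 0 − 119 = -119 (mod 8).
    Reduce coefficients mod 8: 7·t ≡ 1 (mod 8).
    The inverse of 7 mod 8 is 7 (since 7·7 = 49 = 6·8 + 1), so t ≡ 7·1 = 7 ≡ 7 (mod 8).
    Then x = 119 + 247·7 = 1848, valid modulo lcm(247, 8) = 1976: x ≡ 1848 (mod 1976).
  Combine with x ≡ 5 (mod 9); new modulus lcm = 17784.
    Write x = 1848 + 1976·t and substitute into x ≡ 5 (mod 9): 1976·t ≡ 5 − 1848 = -1843 (mod 9).
    Reduce coefficients mod 9: 5·t ≡ 2 (mod 9).
    The inverse of 5 mod 9 is 2 (since 5·2 = 10 = 1·9 + 1), so t ≡ 2·2 = 4 ≡ 4 (mod 9).
    Then x = 1848 + 1976·4 = 9752, valid modulo lcm(1976, 9) = 17784: x ≡ 9752 (mod 17784).
Verify against each original: 9752 mod 19 = 5, 9752 mod 13 = 2, 9752 mod 8 = 0, 9752 mod 9 = 5.

x ≡ 9752 (mod 17784).


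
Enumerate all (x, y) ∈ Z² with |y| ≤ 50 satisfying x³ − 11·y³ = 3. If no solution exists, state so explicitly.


The equation is x³ - 11y³ = 3. For fixed y, x³ = 11·y³ + 3, so a solution requires the RHS to be a perfect cube.
Strategy: iterate y from -50 to 50, compute RHS = 11·y³ + 3, and check whether it is a (positive or negative) perfect cube.
Check small values of y:
  y = 0: RHS = 3 is not a perfect cube.
  y = 1: RHS = 14 is not a perfect cube.
  y = -1: RHS = -8 = (-2)³ ⇒ x = -2 works.
  y = 2: RHS = 91 is not a perfect cube.
  y = -2: RHS = -85 is not a perfect cube.
  y = 3: RHS = 300 is not a perfect cube.
  y = -3: RHS = -294 is not a perfect cube.
Continuing the search up to |y| = 50 finds no further solutions beyond those listed.
Collected solutions: (-2, -1).

Solutions (with |y| ≤ 50): (-2, -1).


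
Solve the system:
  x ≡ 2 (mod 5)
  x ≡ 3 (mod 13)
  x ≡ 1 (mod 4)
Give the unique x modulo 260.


Moduli 5, 13, 4 are pairwise coprime; by CRT there is a unique solution modulo M = 5 · 13 · 4 = 260.
Solve pairwise, accumulating the modulus:
  Start with x ≡ 2 (mod 5).
  Combine with x ≡ 3 (mod 13): since gcd(5, 13) = 1, we get a unique residue mod 65.
    Write x = 2 + 5·t and substitute into x ≡ 3 (mod 13): 5·t ≡ 3 − 2 = 1 (mod 13).
    The inverse of 5 mod 13 is 8 (since 5·8 = 40 = 3·13 + 1), so t ≡ 8·1 = 8 ≡ 8 (mod 13).
    Then x = 2 + 5·8 = 42, valid modulo lcm(5, 13) = 65: x ≡ 42 (mod 65).
  Combine with x ≡ 1 (mod 4): since gcd(65, 4) = 1, we get a unique residue mod 260.
    Write x = 42 + 65·t and substitute into x ≡ 1 (mod 4): 65·t ≡ 1 − 42 = -41 (mod 4).
    Reduce coefficients mod 4: 1·t ≡ 3 (mod 4).
    So t ≡ 3 (mod 4).
    Then x = 42 + 65·3 = 237, valid modulo lcm(65, 4) = 260: x ≡ 237 (mod 260).
Verify: 237 mod 5 = 2 ✓, 237 mod 13 = 3 ✓, 237 mod 4 = 1 ✓.

x ≡ 237 (mod 260).


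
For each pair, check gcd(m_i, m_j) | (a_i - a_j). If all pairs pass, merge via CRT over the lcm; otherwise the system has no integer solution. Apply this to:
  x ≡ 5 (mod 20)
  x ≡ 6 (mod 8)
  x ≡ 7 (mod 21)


Moduli 20, 8, 21 are not pairwise coprime, so CRT works modulo lcm(m_i) when all pairwise compatibility conditions hold.
Pairwise compatibility: gcd(m_i, m_j) must divide a_i - a_j for every pair.
Merge one congruence at a time:
  Start: x ≡ 5 (mod 20).
  Combine with x ≡ 6 (mod 8): gcd(20, 8) = 4, and 6 - 5 = 1 is NOT divisible by 4.
    ⇒ system is inconsistent (no integer solution).

No solution (the system is inconsistent).


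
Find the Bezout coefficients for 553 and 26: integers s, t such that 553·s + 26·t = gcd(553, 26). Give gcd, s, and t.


Euclidean algorithm on (553, 26) — divide until remainder is 0:
  553 = 21 · 26 + 7
  26 = 3 · 7 + 5
  7 = 1 · 5 + 2
  5 = 2 · 2 + 1
  2 = 2 · 1 + 0
gcd(553, 26) = 1.
Track Bezout coefficients alongside the remainders: start with r₀ = 553 = a·1 + b·0 (s = 1, t = 0) and r₁ = 26 = a·0 + b·1 (s = 0, t = 1); each new remainder r_{k+1} = r_{k-1} − q_k·r_k inherits s_{k+1} = s_{k-1} − q_k·s_k, t_{k+1} = t_{k-1} − q_k·t_k, so r_k = a·s_k + b·t_k at every step:
  q = 21: r = 7, s = 1 − 21·0 = 1, t = 0 − 21·1 = -21  (check: 553·1 + 26·(-21) = 7)
  q = 3: r = 5, s = 0 − 3·1 = -3, t = 1 − 3·(-21) = 64  (check: 553·(-3) + 26·64 = 5)
  q = 1: r = 2, s = 1 − 1·(-3) = 4, t = -21 − 1·64 = -85  (check: 553·4 + 26·(-85) = 2)
  q = 2: r = 1, s = -3 − 2·4 = -11, t = 64 − 2·(-85) = 234  (check: 553·(-11) + 26·234 = 1)
The row with r = 1 (the gcd) gives the Bezout coefficients s = -11, t = 234.
Result: 553 · (-11) + 26 · (234) = 1.

gcd(553, 26) = 1; s = -11, t = 234 (check: 553·(-11) + 26·234 = 1).


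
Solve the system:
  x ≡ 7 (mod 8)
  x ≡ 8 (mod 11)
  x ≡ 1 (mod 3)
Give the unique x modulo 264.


Moduli 8, 11, 3 are pairwise coprime; by CRT there is a unique solution modulo M = 8 · 11 · 3 = 264.
Solve pairwise, accumulating the modulus:
  Start with x ≡ 7 (mod 8).
  Combine with x ≡ 8 (mod 11): since gcd(8, 11) = 1, we get a unique residue mod 88.
    Write x = 7 + 8·t and substitute into x ≡ 8 (mod 11): 8·t ≡ 8 − 7 = 1 (mod 11).
    The inverse of 8 mod 11 is 7 (since 8·7 = 56 = 5·11 + 1), so t ≡ 7·1 = 7 ≡ 7 (mod 11).
    Then x = 7 + 8·7 = 63, valid modulo lcm(8, 11) = 88: x ≡ 63 (mod 88).
  Combine with x ≡ 1 (mod 3): since gcd(88, 3) = 1, we get a unique residue mod 264.
    Write x = 63 + 88·t and substitute into x ≡ 1 (mod 3): 88·t ≡ 1 − 63 = -62 (mod 3).
    Reduce coefficients mod 3: 1·t ≡ 1 (mod 3).
    So t ≡ 1 (mod 3).
    Then x = 63 + 88·1 = 151, valid modulo lcm(88, 3) = 264: x ≡ 151 (mod 264).
Verify: 151 mod 8 = 7 ✓, 151 mod 11 = 8 ✓, 151 mod 3 = 1 ✓.

x ≡ 151 (mod 264).


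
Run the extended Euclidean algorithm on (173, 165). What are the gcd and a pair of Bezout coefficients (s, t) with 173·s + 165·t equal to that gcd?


Euclidean algorithm on (173, 165) — divide until remainder is 0:
  173 = 1 · 165 + 8
  165 = 20 · 8 + 5
  8 = 1 · 5 + 3
  5 = 1 · 3 + 2
  3 = 1 · 2 + 1
  2 = 2 · 1 + 0
gcd(173, 165) = 1.
Track Bezout coefficients alongside the remainders: start with r₀ = 173 = a·1 + b·0 (s = 1, t = 0) and r₁ = 165 = a·0 + b·1 (s = 0, t = 1); each new remainder r_{k+1} = r_{k-1} − q_k·r_k inherits s_{k+1} = s_{k-1} − q_k·s_k, t_{k+1} = t_{k-1} − q_k·t_k, so r_k = a·s_k + b·t_k at every step:
  q = 1: r = 8, s = 1 − 1·0 = 1, t = 0 − 1·1 = -1  (check: 173·1 + 165·(-1) = 8)
  q = 20: r = 5, s = 0 − 20·1 = -20, t = 1 − 20·(-1) = 21  (check: 173·(-20) + 165·21 = 5)
  q = 1: r = 3, s = 1 − 1·(-20) = 21, t = -1 − 1·21 = -22  (check: 173·21 + 165·(-22) = 3)
  q = 1: r = 2, s = -20 − 1·21 = -41, t = 21 − 1·(-22) = 43  (check: 173·(-41) + 165·43 = 2)
  q = 1: r = 1, s = 21 − 1·(-41) = 62, t = -22 − 1·43 = -65  (check: 173·62 + 165·(-65) = 1)
The row with r = 1 (the gcd) gives the Bezout coefficients s = 62, t = -65.
Result: 173 · (62) + 165 · (-65) = 1.

gcd(173, 165) = 1; s = 62, t = -65 (check: 173·62 + 165·(-65) = 1).


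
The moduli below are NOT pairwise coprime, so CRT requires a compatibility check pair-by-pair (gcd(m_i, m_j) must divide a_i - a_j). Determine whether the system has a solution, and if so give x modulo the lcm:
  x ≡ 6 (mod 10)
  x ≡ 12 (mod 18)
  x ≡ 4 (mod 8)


Moduli 10, 18, 8 are not pairwise coprime, so CRT works modulo lcm(m_i) when all pairwise compatibility conditions hold.
Pairwise compatibility: gcd(m_i, m_j) must divide a_i - a_j for every pair.
Merge one congruence at a time:
  Start: x ≡ 6 (mod 10).
  Combine with x ≡ 12 (mod 18): gcd(10, 18) = 2; 12 - 6 = 6, which IS divisible by 2, so compatible.
    Write x = 6 + 10·t and substitute into x ≡ 12 (mod 18): 10·t ≡ 12 − 6 = 6 (mod 18).
    Divide the congruence (and modulus) by g = 2: 5·t ≡ 3 (mod 9).
    The inverse of 5 mod 9 is 2 (since 5·2 = 10 = 1·9 + 1), so t ≡ 2·3 = 6 ≡ 6 (mod 9).
    Then x = 6 + 10·6 = 66, valid modulo lcm(10, 18) = 90: x ≡ 66 (mod 90).
  Combine with x ≡ 4 (mod 8): gcd(90, 8) = 2; 4 - 66 = -62, which IS divisible by 2, so compatible.
    Write x = 66 + 90·t and substitute into x ≡ 4 (mod 8): 90·t ≡ 4 − 66 = -62 (mod 8).
    Divide the congruence (and modulus) by g = 2: 45·t ≡ -31 (mod 4).
    Reduce coefficients mod 4: 1·t ≡ 1 (mod 4).
    So t ≡ 1 (mod 4).
    Then x = 66 + 90·1 = 156, valid modulo lcm(90, 8) = 360: x ≡ 156 (mod 360).
Verify: 156 mod 10 = 6, 156 mod 18 = 12, 156 mod 8 = 4.

x ≡ 156 (mod 360).


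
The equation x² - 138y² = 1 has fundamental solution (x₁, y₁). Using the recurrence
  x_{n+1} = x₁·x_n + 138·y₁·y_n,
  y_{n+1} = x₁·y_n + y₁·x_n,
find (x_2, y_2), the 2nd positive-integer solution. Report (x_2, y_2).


Step 1: Find the fundamental solution (x₁, y₁) of x² - 138y² = 1.
  Expand √138 as a continued fraction. a₀ = ⌊√138⌋ = 11; iterate m_{k+1} = d_k·a_k − m_k, d_{k+1} = (138 − m_{k+1}²)/d_k, a_{k+1} = ⌊(a₀ + m_{k+1})/d_{k+1}⌋ (starting m₀ = 0, d₀ = 1), with convergents p_k = a_k·p_{k-1} + p_{k-2}, q_k = a_k·q_{k-1} + q_{k-2} (p₋₁ = 1, q₋₁ = 0):
  k = 0: a₀ = 11; p₀/q₀ = 11/1; p₀² − 138·q₀² = 121 − 138 = -17.
  k = 1: m = 11, d = 17, a = ⌊(11 + 11)/17⌋ = 1; p/q = (1·11 + 1)/(1·1 + 0) = 12/1; p² − 138·q² = 144 − 138 = 6.
  k = 2: m = 6, d = 6, a = ⌊(11 + 6)/6⌋ = 2; p/q = (2·12 + 11)/(2·1 + 1) = 35/3; p² − 138·q² = 1225 − 1242 = -17.
  k = 3: m = 6, d = 17, a = ⌊(11 + 6)/17⌋ = 1; p/q = (1·35 + 12)/(1·3 + 1) = 47/4; p² − 138·q² = 2209 − 2208 = 1.
  The first convergent with p² − 138·q² = 1 gives the fundamental solution (x₁, y₁) = (47, 4).
Step 2: Apply the recurrence (x_{n+1}, y_{n+1}) = (x₁x_n + 138y₁y_n, x₁y_n + y₁x_n) repeatedly.
  From (x_1, y_1) = (47, 4): x_2 = 47·47 + 138·4·4 = 4417; y_2 = 47·4 + 4·47 = 376.
Step 3: Verify x_2² - 138·y_2² = 19509889 - 19509888 = 1 (should be 1). ✓

(x_1, y_1) = (47, 4); (x_2, y_2) = (4417, 376).


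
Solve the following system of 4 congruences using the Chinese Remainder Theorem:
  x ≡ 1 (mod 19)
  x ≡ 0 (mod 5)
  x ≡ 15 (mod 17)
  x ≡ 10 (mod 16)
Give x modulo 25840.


Product of moduli M = 19 · 5 · 17 · 16 = 25840.
Merge one congruence at a time:
  Start: x ≡ 1 (mod 19).
  Combine with x ≡ 0 (mod 5); new modulus lcm = 95.
    Write x = 1 + 19·t and substitute into x ≡ 0 (mod 5): 19·t ≡ 0 − 1 = -1 (mod 5).
    Reduce coefficients mod 5: 4·t ≡ 4 (mod 5).
    The inverse of 4 mod 5 is 4 (since 4·4 = 16 = 3·5 + 1), so t ≡ 4·4 = 16 ≡ 1 (mod 5).
    Then x = 1 + 19·1 = 20, valid modulo lcm(19, 5) = 95: x ≡ 20 (mod 95).
  Combine with x ≡ 15 (mod 17); new modulus lcm = 1615.
    Write x = 20 + 95·t and substitute into x ≡ 15 (mod 17): 95·t ≡ 15 − 20 = -5 (mod 17).
    Reduce coefficients mod 17: 10·t ≡ 12 (mod 17).
    The inverse of 10 mod 17 is 12 (since 10·12 = 120 = 7·17 + 1), so t ≡ 12·12 = 144 ≡ 8 (mod 17).
    Then x = 20 + 95·8 = 780, valid modulo lcm(95, 17) = 1615: x ≡ 780 (mod 1615).
  Combine with x ≡ 10 (mod 16); new modulus lcm = 25840.
    Write x = 780 + 1615·t and substitute into x ≡ 10 (mod 16): 1615·t ≡ 10 − 780 = -770 (mod 16).
    Reduce coefficients mod 16: 15·t ≡ 14 (mod 16).
    The inverse of 15 mod 16 is 15 (since 15·15 = 225 = 14·16 + 1), so t ≡ 15·14 = 210 ≡ 2 (mod 16).
    Then x = 780 + 1615·2 = 4010, valid modulo lcm(1615, 16) = 25840: x ≡ 4010 (mod 25840).
Verify against each original: 4010 mod 19 = 1, 4010 mod 5 = 0, 4010 mod 17 = 15, 4010 mod 16 = 10.

x ≡ 4010 (mod 25840).


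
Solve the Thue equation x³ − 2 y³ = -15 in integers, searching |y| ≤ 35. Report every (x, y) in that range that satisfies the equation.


The equation is x³ - 2y³ = -15. For fixed y, x³ = 2·y³ − 15, so a solution requires the RHS to be a perfect cube.
Strategy: iterate y from -35 to 35, compute RHS = 2·y³ − 15, and check whether it is a (positive or negative) perfect cube.
Check small values of y:
  y = 0: RHS = -15 is not a perfect cube.
  y = 1: RHS = -13 is not a perfect cube.
  y = -1: RHS = -17 is not a perfect cube.
  y = 2: RHS = 1 = (1)³ ⇒ x = 1 works.
  y = -2: RHS = -31 is not a perfect cube.
  y = 3: RHS = 39 is not a perfect cube.
  y = -3: RHS = -69 is not a perfect cube.
Continuing the search up to |y| = 35 finds no further solutions beyond those listed.
Collected solutions: (1, 2).

Solutions (with |y| ≤ 35): (1, 2).


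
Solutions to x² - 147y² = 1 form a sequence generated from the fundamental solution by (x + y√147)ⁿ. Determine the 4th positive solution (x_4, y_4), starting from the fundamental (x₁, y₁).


Step 1: Find the fundamental solution (x₁, y₁) of x² - 147y² = 1.
  Expand √147 as a continued fraction. a₀ = ⌊√147⌋ = 12; iterate m_{k+1} = d_k·a_k − m_k, d_{k+1} = (147 − m_{k+1}²)/d_k, a_{k+1} = ⌊(a₀ + m_{k+1})/d_{k+1}⌋ (starting m₀ = 0, d₀ = 1), with convergents p_k = a_k·p_{k-1} + p_{k-2}, q_k = a_k·q_{k-1} + q_{k-2} (p₋₁ = 1, q₋₁ = 0):
  k = 0: a₀ = 12; p₀/q₀ = 12/1; p₀² − 147·q₀² = 144 − 147 = -3.
  k = 1: m = 12, d = 3, a = ⌊(12 + 12)/3⌋ = 8; p/q = (8·12 + 1)/(8·1 + 0) = 97/8; p² − 147·q² = 9409 − 9408 = 1.
  The first convergent with p² − 147·q² = 1 gives the fundamental solution (x₁, y₁) = (97, 8).
Step 2: Apply the recurrence (x_{n+1}, y_{n+1}) = (x₁x_n + 147y₁y_n, x₁y_n + y₁x_n) repeatedly.
  From (x_1, y_1) = (97, 8): x_2 = 97·97 + 147·8·8 = 18817; y_2 = 97·8 + 8·97 = 1552.
  From (x_2, y_2) = (18817, 1552): x_3 = 97·18817 + 147·8·1552 = 3650401; y_3 = 97·1552 + 8·18817 = 301080.
  From (x_3, y_3) = (3650401, 301080): x_4 = 97·3650401 + 147·8·301080 = 708158977; y_4 = 97·301080 + 8·3650401 = 58407968.
Step 3: Verify x_4² - 147·y_4² = 501489136705686529 - 501489136705686528 = 1 (should be 1). ✓

(x_1, y_1) = (97, 8); (x_4, y_4) = (708158977, 58407968).


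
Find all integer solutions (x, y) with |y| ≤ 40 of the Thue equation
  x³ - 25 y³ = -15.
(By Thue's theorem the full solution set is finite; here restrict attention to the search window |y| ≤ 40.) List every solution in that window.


The equation is x³ - 25y³ = -15. For fixed y, x³ = 25·y³ − 15, so a solution requires the RHS to be a perfect cube.
Strategy: iterate y from -40 to 40, compute RHS = 25·y³ − 15, and check whether it is a (positive or negative) perfect cube.
Check small values of y:
  y = 0: RHS = -15 is not a perfect cube.
  y = 1: RHS = 10 is not a perfect cube.
  y = -1: RHS = -40 is not a perfect cube.
  y = 2: RHS = 185 is not a perfect cube.
  y = -2: RHS = -215 is not a perfect cube.
  y = 3: RHS = 660 is not a perfect cube.
  y = -3: RHS = -690 is not a perfect cube.
Continuing the search up to |y| = 40 finds no solutions either.
No (x, y) in the scanned range satisfies the equation.

No integer solutions with |y| ≤ 40.


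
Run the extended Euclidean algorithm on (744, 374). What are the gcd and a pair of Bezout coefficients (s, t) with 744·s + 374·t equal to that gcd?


Euclidean algorithm on (744, 374) — divide until remainder is 0:
  744 = 1 · 374 + 370
  374 = 1 · 370 + 4
  370 = 92 · 4 + 2
  4 = 2 · 2 + 0
gcd(744, 374) = 2.
Track Bezout coefficients alongside the remainders: start with r₀ = 744 = a·1 + b·0 (s = 1, t = 0) and r₁ = 374 = a·0 + b·1 (s = 0, t = 1); each new remainder r_{k+1} = r_{k-1} − q_k·r_k inherits s_{k+1} = s_{k-1} − q_k·s_k, t_{k+1} = t_{k-1} − q_k·t_k, so r_k = a·s_k + b·t_k at every step:
  q = 1: r = 370, s = 1 − 1·0 = 1, t = 0 − 1·1 = -1  (check: 744·1 + 374·(-1) = 370)
  q = 1: r = 4, s = 0 − 1·1 = -1, t = 1 − 1·(-1) = 2  (check: 744·(-1) + 374·2 = 4)
  q = 92: r = 2, s = 1 − 92·(-1) = 93, t = -1 − 92·2 = -185  (check: 744·93 + 374·(-185) = 2)
The row with r = 2 (the gcd) gives the Bezout coefficients s = 93, t = -185.
Result: 744 · (93) + 374 · (-185) = 2.

gcd(744, 374) = 2; s = 93, t = -185 (check: 744·93 + 374·(-185) = 2).


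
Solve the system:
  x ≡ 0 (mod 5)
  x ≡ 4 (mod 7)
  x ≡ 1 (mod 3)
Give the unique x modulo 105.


Moduli 5, 7, 3 are pairwise coprime; by CRT there is a unique solution modulo M = 5 · 7 · 3 = 105.
Solve pairwise, accumulating the modulus:
  Start with x ≡ 0 (mod 5).
  Combine with x ≡ 4 (mod 7): since gcd(5, 7) = 1, we get a unique residue mod 35.
    Write x = 0 + 5·t and substitute into x ≡ 4 (mod 7): 5·t ≡ 4 − 0 = 4 (mod 7).
    The inverse of 5 mod 7 is 3 (since 5·3 = 15 = 2·7 + 1), so t ≡ 3·4 = 12 ≡ 5 (mod 7).
    Then x = 0 + 5·5 = 25, valid modulo lcm(5, 7) = 35: x ≡ 25 (mod 35).
  Combine with x ≡ 1 (mod 3): since gcd(35, 3) = 1, we get a unique residue mod 105.
    Write x = 25 + 35·t and substitute into x ≡ 1 (mod 3): 35·t ≡ 1 − 25 = -24 (mod 3).
    Reduce coefficients mod 3: 2·t ≡ 0 (mod 3).
    The inverse of 2 mod 3 is 2 (since 2·2 = 4 = 1·3 + 1), so t ≡ 2·0 = 0 ≡ 0 (mod 3).
    Then x = 25 + 35·0 = 25, valid modulo lcm(35, 3) = 105: x ≡ 25 (mod 105).
Verify: 25 mod 5 = 0 ✓, 25 mod 7 = 4 ✓, 25 mod 3 = 1 ✓.

x ≡ 25 (mod 105).


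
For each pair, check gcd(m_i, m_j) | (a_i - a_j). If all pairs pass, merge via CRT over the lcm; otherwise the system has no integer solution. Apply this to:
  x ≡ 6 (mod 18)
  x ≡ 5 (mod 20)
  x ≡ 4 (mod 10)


Moduli 18, 20, 10 are not pairwise coprime, so CRT works modulo lcm(m_i) when all pairwise compatibility conditions hold.
Pairwise compatibility: gcd(m_i, m_j) must divide a_i - a_j for every pair.
Merge one congruence at a time:
  Start: x ≡ 6 (mod 18).
  Combine with x ≡ 5 (mod 20): gcd(18, 20) = 2, and 5 - 6 = -1 is NOT divisible by 2.
    ⇒ system is inconsistent (no integer solution).

No solution (the system is inconsistent).


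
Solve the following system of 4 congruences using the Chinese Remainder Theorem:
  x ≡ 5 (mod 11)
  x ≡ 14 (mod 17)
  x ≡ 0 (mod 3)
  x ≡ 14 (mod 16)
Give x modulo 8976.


Product of moduli M = 11 · 17 · 3 · 16 = 8976.
Merge one congruence at a time:
  Start: x ≡ 5 (mod 11).
  Combine with x ≡ 14 (mod 17); new modulus lcm = 187.
    Write x = 5 + 11·t and substitute into x ≡ 14 (mod 17): 11·t ≡ 14 − 5 = 9 (mod 17).
    The inverse of 11 mod 17 is 14 (since 11·14 = 154 = 9·17 + 1), so t ≡ 14·9 = 126 ≡ 7 (mod 17).
    Then x = 5 + 11·7 = 82, valid modulo lcm(11, 17) = 187: x ≡ 82 (mod 187).
  Combine with x ≡ 0 (mod 3); new modulus lcm = 561.
    Write x = 82 + 187·t and substitute into x ≡ 0 (mod 3): 187·t ≡ 0 − 82 = -82 (mod 3).
    Reduce coefficients mod 3: 1·t ≡ 2 (mod 3).
    So t ≡ 2 (mod 3).
    Then x = 82 + 187·2 = 456, valid modulo lcm(187, 3) = 561: x ≡ 456 (mod 561).
  Combine with x ≡ 14 (mod 16); new modulus lcm = 8976.
    Write x = 456 + 561·t and substitute into x ≡ 14 (mod 16): 561·t ≡ 14 − 456 = -442 (mod 16).
    Reduce coefficients mod 16: 1·t ≡ 6 (mod 16).
    So t ≡ 6 (mod 16).
    Then x = 456 + 561·6 = 3822, valid modulo lcm(561, 16) = 8976: x ≡ 3822 (mod 8976).
Verify against each original: 3822 mod 11 = 5, 3822 mod 17 = 14, 3822 mod 3 = 0, 3822 mod 16 = 14.

x ≡ 3822 (mod 8976).


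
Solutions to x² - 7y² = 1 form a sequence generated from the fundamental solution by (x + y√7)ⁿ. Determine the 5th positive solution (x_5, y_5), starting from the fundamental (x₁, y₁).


Step 1: Find the fundamental solution (x₁, y₁) of x² - 7y² = 1.
  Expand √7 as a continued fraction. a₀ = ⌊√7⌋ = 2; iterate m_{k+1} = d_k·a_k − m_k, d_{k+1} = (7 − m_{k+1}²)/d_k, a_{k+1} = ⌊(a₀ + m_{k+1})/d_{k+1}⌋ (starting m₀ = 0, d₀ = 1), with convergents p_k = a_k·p_{k-1} + p_{k-2}, q_k = a_k·q_{k-1} + q_{k-2} (p₋₁ = 1, q₋₁ = 0):
  k = 0: a₀ = 2; p₀/q₀ = 2/1; p₀² − 7·q₀² = 4 − 7 = -3.
  k = 1: m = 2, d = 3, a = ⌊(2 + 2)/3⌋ = 1; p/q = (1·2 + 1)/(1·1 + 0) = 3/1; p² − 7·q² = 9 − 7 = 2.
  k = 2: m = 1, d = 2, a = ⌊(2 + 1)/2⌋ = 1; p/q = (1·3 + 2)/(1·1 + 1) = 5/2; p² − 7·q² = 25 − 28 = -3.
  k = 3: m = 1, d = 3, a = ⌊(2 + 1)/3⌋ = 1; p/q = (1·5 + 3)/(1·2 + 1) = 8/3; p² − 7·q² = 64 − 63 = 1.
  The first convergent with p² − 7·q² = 1 gives the fundamental solution (x₁, y₁) = (8, 3).
Step 2: Apply the recurrence (x_{n+1}, y_{n+1}) = (x₁x_n + 7y₁y_n, x₁y_n + y₁x_n) repeatedly.
  From (x_1, y_1) = (8, 3): x_2 = 8·8 + 7·3·3 = 127; y_2 = 8·3 + 3·8 = 48.
  From (x_2, y_2) = (127, 48): x_3 = 8·127 + 7·3·48 = 2024; y_3 = 8·48 + 3·127 = 765.
  From (x_3, y_3) = (2024, 765): x_4 = 8·2024 + 7·3·765 = 32257; y_4 = 8·765 + 3·2024 = 12192.
  From (x_4, y_4) = (32257, 12192): x_5 = 8·32257 + 7·3·12192 = 514088; y_5 = 8·12192 + 3·32257 = 194307.
Step 3: Verify x_5² - 7·y_5² = 264286471744 - 264286471743 = 1 (should be 1). ✓

(x_1, y_1) = (8, 3); (x_5, y_5) = (514088, 194307).


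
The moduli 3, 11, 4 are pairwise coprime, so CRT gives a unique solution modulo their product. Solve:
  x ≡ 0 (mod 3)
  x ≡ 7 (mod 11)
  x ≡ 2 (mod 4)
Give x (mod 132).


Moduli 3, 11, 4 are pairwise coprime; by CRT there is a unique solution modulo M = 3 · 11 · 4 = 132.
Solve pairwise, accumulating the modulus:
  Start with x ≡ 0 (mod 3).
  Combine with x ≡ 7 (mod 11): since gcd(3, 11) = 1, we get a unique residue mod 33.
    Write x = 0 + 3·t and substitute into x ≡ 7 (mod 11): 3·t ≡ 7 − 0 = 7 (mod 11).
    The inverse of 3 mod 11 is 4 (since 3·4 = 12 = 1·11 + 1), so t ≡ 4·7 = 28 ≡ 6 (mod 11).
    Then x = 0 + 3·6 = 18, valid modulo lcm(3, 11) = 33: x ≡ 18 (mod 33).
  Combine with x ≡ 2 (mod 4): since gcd(33, 4) = 1, we get a unique residue mod 132.
    Write x = 18 + 33·t and substitute into x ≡ 2 (mod 4): 33·t ≡ 2 − 18 = -16 (mod 4).
    Reduce coefficients mod 4: 1·t ≡ 0 (mod 4).
    So t ≡ 0 (mod 4).
    Then x = 18 + 33·0 = 18, valid modulo lcm(33, 4) = 132: x ≡ 18 (mod 132).
Verify: 18 mod 3 = 0 ✓, 18 mod 11 = 7 ✓, 18 mod 4 = 2 ✓.

x ≡ 18 (mod 132).


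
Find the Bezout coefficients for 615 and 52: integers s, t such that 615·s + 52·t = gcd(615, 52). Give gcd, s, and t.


Euclidean algorithm on (615, 52) — divide until remainder is 0:
  615 = 11 · 52 + 43
  52 = 1 · 43 + 9
  43 = 4 · 9 + 7
  9 = 1 · 7 + 2
  7 = 3 · 2 + 1
  2 = 2 · 1 + 0
gcd(615, 52) = 1.
Track Bezout coefficients alongside the remainders: start with r₀ = 615 = a·1 + b·0 (s = 1, t = 0) and r₁ = 52 = a·0 + b·1 (s = 0, t = 1); each new remainder r_{k+1} = r_{k-1} − q_k·r_k inherits s_{k+1} = s_{k-1} − q_k·s_k, t_{k+1} = t_{k-1} − q_k·t_k, so r_k = a·s_k + b·t_k at every step:
  q = 11: r = 43, s = 1 − 11·0 = 1, t = 0 − 11·1 = -11  (check: 615·1 + 52·(-11) = 43)
  q = 1: r = 9, s = 0 − 1·1 = -1, t = 1 − 1·(-11) = 12  (check: 615·(-1) + 52·12 = 9)
  q = 4: r = 7, s = 1 − 4·(-1) = 5, t = -11 − 4·12 = -59  (check: 615·5 + 52·(-59) = 7)
  q = 1: r = 2, s = -1 − 1·5 = -6, t = 12 − 1·(-59) = 71  (check: 615·(-6) + 52·71 = 2)
  q = 3: r = 1, s = 5 − 3·(-6) = 23, t = -59 − 3·71 = -272  (check: 615·23 + 52·(-272) = 1)
The row with r = 1 (the gcd) gives the Bezout coefficients s = 23, t = -272.
Result: 615 · (23) + 52 · (-272) = 1.

gcd(615, 52) = 1; s = 23, t = -272 (check: 615·23 + 52·(-272) = 1).


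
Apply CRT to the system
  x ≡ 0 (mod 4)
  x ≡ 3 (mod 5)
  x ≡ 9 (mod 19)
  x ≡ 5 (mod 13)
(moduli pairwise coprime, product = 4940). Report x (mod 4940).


Product of moduli M = 4 · 5 · 19 · 13 = 4940.
Merge one congruence at a time:
  Start: x ≡ 0 (mod 4).
  Combine with x ≡ 3 (mod 5); new modulus lcm = 20.
    Write x = 0 + 4·t and substitute into x ≡ 3 (mod 5): 4·t ≡ 3 − 0 = 3 (mod 5).
    The inverse of 4 mod 5 is 4 (since 4·4 = 16 = 3·5 + 1), so t ≡ 4·3 = 12 ≡ 2 (mod 5).
    Then x = 0 + 4·2 = 8, valid modulo lcm(4, 5) = 20: x ≡ 8 (mod 20).
  Combine with x ≡ 9 (mod 19); new modulus lcm = 380.
    Write x = 8 + 20·t and substitute into x ≡ 9 (mod 19): 20·t ≡ 9 − 8 = 1 (mod 19).
    Reduce coefficients mod 19: 1·t ≡ 1 (mod 19).
    So t ≡ 1 (mod 19).
    Then x = 8 + 20·1 = 28, valid modulo lcm(20, 19) = 380: x ≡ 28 (mod 380).
  Combine with x ≡ 5 (mod 13); new modulus lcm = 4940.
    Write x = 28 + 380·t and substitute into x ≡ 5 (mod 13): 380·t ≡ 5 − 28 = -23 (mod 13).
    Reduce coefficients mod 13: 3·t ≡ 3 (mod 13).
    The inverse of 3 mod 13 is 9 (since 3·9 = 27 = 2·13 + 1), so t ≡ 9·3 = 27 ≡ 1 (mod 13).
    Then x = 28 + 380·1 = 408, valid modulo lcm(380, 13) = 4940: x ≡ 408 (mod 4940).
Verify against each original: 408 mod 4 = 0, 408 mod 5 = 3, 408 mod 19 = 9, 408 mod 13 = 5.

x ≡ 408 (mod 4940).


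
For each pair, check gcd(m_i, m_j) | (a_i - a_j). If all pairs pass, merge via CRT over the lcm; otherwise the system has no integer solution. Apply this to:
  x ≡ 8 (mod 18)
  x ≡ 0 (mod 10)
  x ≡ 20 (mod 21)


Moduli 18, 10, 21 are not pairwise coprime, so CRT works modulo lcm(m_i) when all pairwise compatibility conditions hold.
Pairwise compatibility: gcd(m_i, m_j) must divide a_i - a_j for every pair.
Merge one congruence at a time:
  Start: x ≡ 8 (mod 18).
  Combine with x ≡ 0 (mod 10): gcd(18, 10) = 2; 0 - 8 = -8, which IS divisible by 2, so compatible.
    Write x = 8 + 18·t and substitute into x ≡ 0 (mod 10): 18·t ≡ 0 − 8 = -8 (mod 10).
    Divide the congruence (and modulus) by g = 2: 9·t ≡ -4 (mod 5).
    Reduce coefficients mod 5: 4·t ≡ 1 (mod 5).
    The inverse of 4 mod 5 is 4 (since 4·4 = 16 = 3·5 + 1), so t ≡ 4·1 = 4 ≡ 4 (mod 5).
    Then x = 8 + 18·4 = 80, valid modulo lcm(18, 10) = 90: x ≡ 80 (mod 90).
  Combine with x ≡ 20 (mod 21): gcd(90, 21) = 3; 20 - 80 = -60, which IS divisible by 3, so compatible.
    Write x = 80 + 90·t and substitute into x ≡ 20 (mod 21): 90·t ≡ 20 − 80 = -60 (mod 21).
    Divide the congruence (and modulus) by g = 3: 30·t ≡ -20 (mod 7).
    Reduce coefficients mod 7: 2·t ≡ 1 (mod 7).
    The inverse of 2 mod 7 is 4 (since 2·4 = 8 = 1·7 + 1), so t ≡ 4·1 = 4 ≡ 4 (mod 7).
    Then x = 80 + 90·4 = 440, valid modulo lcm(90, 21) = 630: x ≡ 440 (mod 630).
Verify: 440 mod 18 = 8, 440 mod 10 = 0, 440 mod 21 = 20.

x ≡ 440 (mod 630).


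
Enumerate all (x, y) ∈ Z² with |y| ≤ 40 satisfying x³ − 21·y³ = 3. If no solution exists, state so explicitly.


The equation is x³ - 21y³ = 3. For fixed y, x³ = 21·y³ + 3, so a solution requires the RHS to be a perfect cube.
Strategy: iterate y from -40 to 40, compute RHS = 21·y³ + 3, and check whether it is a (positive or negative) perfect cube.
Check small values of y:
  y = 0: RHS = 3 is not a perfect cube.
  y = 1: RHS = 24 is not a perfect cube.
  y = -1: RHS = -18 is not a perfect cube.
  y = 2: RHS = 171 is not a perfect cube.
  y = -2: RHS = -165 is not a perfect cube.
  y = 3: RHS = 570 is not a perfect cube.
  y = -3: RHS = -564 is not a perfect cube.
Continuing the search up to |y| = 40 finds no solutions either.
No (x, y) in the scanned range satisfies the equation.

No integer solutions with |y| ≤ 40.


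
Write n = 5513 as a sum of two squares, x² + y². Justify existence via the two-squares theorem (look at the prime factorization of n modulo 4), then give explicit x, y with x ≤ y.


Step 1: Factor n = 5513 = 37 · 149.
Step 2: Check the mod-4 condition on each prime factor: 37 ≡ 1 (mod 4), exponent 1; 149 ≡ 1 (mod 4), exponent 1.
All primes ≡ 3 (mod 4) appear to even exponent (or don't appear), so by the two-squares theorem n IS expressible as a sum of two squares.
Step 3: Build a representation. Here n = 37 · 149 is a product of primes ≡ 1 (mod 4). Each prime p ≡ 1 (mod 4) is itself a sum of two squares; find a² by testing p − a² for a perfect square:
  37: 37 − 1² = 36 = 6² ⇒ 37 = 1² + 6².
  149: 149 − 1² = 148, 149 − 2² = 145, 149 − 3² = 140, 149 − 4² = 133, 149 − 5² = 124, 149 − 6² = 113, 149 − 7² = 100 = 10² ⇒ 149 = 7² + 10².
  Combine using the Brahmagupta–Fibonacci identity (a² + b²)(c² + d²) = (ac − bd)² + (ad + bc)² = (ac + bd)² + (ad − bc)²:
  37 · 149 = 5513: from (1² + 6²)(7² + 10²), take (1·7 − 6·10, 1·10 + 6·7) = (7 − 60, 10 + 42) = (-53, 52); dropping signs (only squares matter) gives (53, 52); check 53² + 52² = 2809 + 2704 = 5513 ✓.
Step 4: Order so x ≤ y and verify: 52² + 53² = 2704 + 2809 = 5513 = n. ✓

n = 5513 = 52² + 53² (one valid representation with x ≤ y).


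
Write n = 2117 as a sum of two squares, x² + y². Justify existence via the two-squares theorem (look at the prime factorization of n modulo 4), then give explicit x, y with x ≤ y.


Step 1: Factor n = 2117 = 29 · 73.
Step 2: Check the mod-4 condition on each prime factor: 29 ≡ 1 (mod 4), exponent 1; 73 ≡ 1 (mod 4), exponent 1.
All primes ≡ 3 (mod 4) appear to even exponent (or don't appear), so by the two-squares theorem n IS expressible as a sum of two squares.
Step 3: Build a representation. Here n = 29 · 73 is a product of primes ≡ 1 (mod 4). Each prime p ≡ 1 (mod 4) is itself a sum of two squares; find a² by testing p − a² for a perfect square:
  29: 29 − 1² = 28, 29 − 2² = 25 = 5² ⇒ 29 = 2² + 5².
  73: 73 − 1² = 72, 73 − 2² = 69, 73 − 3² = 64 = 8² ⇒ 73 = 3² + 8².
  Combine using the Brahmagupta–Fibonacci identity (a² + b²)(c² + d²) = (ac − bd)² + (ad + bc)² = (ac + bd)² + (ad − bc)²:
  29 · 73 = 2117: from (2² + 5²)(3² + 8²), take (2·3 − 5·8, 2·8 + 5·3) = (6 − 40, 16 + 15) = (-34, 31); dropping signs (only squares matter) gives (34, 31); check 34² + 31² = 1156 + 961 = 2117 ✓.
Step 4: Order so x ≤ y and verify: 31² + 34² = 961 + 1156 = 2117 = n. ✓

n = 2117 = 31² + 34² (one valid representation with x ≤ y).


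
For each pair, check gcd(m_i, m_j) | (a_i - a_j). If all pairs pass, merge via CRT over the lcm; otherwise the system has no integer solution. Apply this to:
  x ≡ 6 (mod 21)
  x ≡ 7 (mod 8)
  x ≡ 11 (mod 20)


Moduli 21, 8, 20 are not pairwise coprime, so CRT works modulo lcm(m_i) when all pairwise compatibility conditions hold.
Pairwise compatibility: gcd(m_i, m_j) must divide a_i - a_j for every pair.
Merge one congruence at a time:
  Start: x ≡ 6 (mod 21).
  Combine with x ≡ 7 (mod 8): gcd(21, 8) = 1; 7 - 6 = 1, which IS divisible by 1, so compatible.
    Write x = 6 + 21·t and substitute into x ≡ 7 (mod 8): 21·t ≡ 7 − 6 = 1 (mod 8).
    Reduce coefficients mod 8: 5·t ≡ 1 (mod 8).
    The inverse of 5 mod 8 is 5 (since 5·5 = 25 = 3·8 + 1), so t ≡ 5·1 = 5 ≡ 5 (mod 8).
    Then x = 6 + 21·5 = 111, valid modulo lcm(21, 8) = 168: x ≡ 111 (mod 168).
  Combine with x ≡ 11 (mod 20): gcd(168, 20) = 4; 11 - 111 = -100, which IS divisible by 4, so compatible.
    Write x = 111 + 168·t and substitute into x ≡ 11 (mod 20): 168·t ≡ 11 − 111 = -100 (mod 20).
    Divide the congruence (and modulus) by g = 4: 42·t ≡ -25 (mod 5).
    Reduce coefficients mod 5: 2·t ≡ 0 (mod 5).
    The inverse of 2 mod 5 is 3 (since 2·3 = 6 = 1·5 + 1), so t ≡ 3·0 = 0 ≡ 0 (mod 5).
    Then x = 111 + 168·0 = 111, valid modulo lcm(168, 20) = 840: x ≡ 111 (mod 840).
Verify: 111 mod 21 = 6, 111 mod 8 = 7, 111 mod 20 = 11.

x ≡ 111 (mod 840).


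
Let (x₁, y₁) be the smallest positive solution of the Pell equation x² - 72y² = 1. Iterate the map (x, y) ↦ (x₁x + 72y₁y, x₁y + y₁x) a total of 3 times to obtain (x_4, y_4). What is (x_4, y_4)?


Step 1: Find the fundamental solution (x₁, y₁) of x² - 72y² = 1.
  Expand √72 as a continued fraction. a₀ = ⌊√72⌋ = 8; iterate m_{k+1} = d_k·a_k − m_k, d_{k+1} = (72 − m_{k+1}²)/d_k, a_{k+1} = ⌊(a₀ + m_{k+1})/d_{k+1}⌋ (starting m₀ = 0, d₀ = 1), with convergents p_k = a_k·p_{k-1} + p_{k-2}, q_k = a_k·q_{k-1} + q_{k-2} (p₋₁ = 1, q₋₁ = 0):
  k = 0: a₀ = 8; p₀/q₀ = 8/1; p₀² − 72·q₀² = 64 − 72 = -8.
  k = 1: m = 8, d = 8, a = ⌊(8 + 8)/8⌋ = 2; p/q = (2·8 + 1)/(2·1 + 0) = 17/2; p² − 72·q² = 289 − 288 = 1.
  The first convergent with p² − 72·q² = 1 gives the fundamental solution (x₁, y₁) = (17, 2).
Step 2: Apply the recurrence (x_{n+1}, y_{n+1}) = (x₁x_n + 72y₁y_n, x₁y_n + y₁x_n) repeatedly.
  From (x_1, y_1) = (17, 2): x_2 = 17·17 + 72·2·2 = 577; y_2 = 17·2 + 2·17 = 68.
  From (x_2, y_2) = (577, 68): x_3 = 17·577 + 72·2·68 = 19601; y_3 = 17·68 + 2·577 = 2310.
  From (x_3, y_3) = (19601, 2310): x_4 = 17·19601 + 72·2·2310 = 665857; y_4 = 17·2310 + 2·19601 = 78472.
Step 3: Verify x_4² - 72·y_4² = 443365544449 - 443365544448 = 1 (should be 1). ✓

(x_1, y_1) = (17, 2); (x_4, y_4) = (665857, 78472).


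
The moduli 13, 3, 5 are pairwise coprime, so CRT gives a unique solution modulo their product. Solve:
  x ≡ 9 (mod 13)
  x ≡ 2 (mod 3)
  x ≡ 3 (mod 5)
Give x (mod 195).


Moduli 13, 3, 5 are pairwise coprime; by CRT there is a unique solution modulo M = 13 · 3 · 5 = 195.
Solve pairwise, accumulating the modulus:
  Start with x ≡ 9 (mod 13).
  Combine with x ≡ 2 (mod 3): since gcd(13, 3) = 1, we get a unique residue mod 39.
    Write x = 9 + 13·t and substitute into x ≡ 2 (mod 3): 13·t ≡ 2 − 9 = -7 (mod 3).
    Reduce coefficients mod 3: 1·t ≡ 2 (mod 3).
    So t ≡ 2 (mod 3).
    Then x = 9 + 13·2 = 35, valid modulo lcm(13, 3) = 39: x ≡ 35 (mod 39).
  Combine with x ≡ 3 (mod 5): since gcd(39, 5) = 1, we get a unique residue mod 195.
    Write x = 35 + 39·t and substitute into x ≡ 3 (mod 5): 39·t ≡ 3 − 35 = -32 (mod 5).
    Reduce coefficients mod 5: 4·t ≡ 3 (mod 5).
    The inverse of 4 mod 5 is 4 (since 4·4 = 16 = 3·5 + 1), so t ≡ 4·3 = 12 ≡ 2 (mod 5).
    Then x = 35 + 39·2 = 113, valid modulo lcm(39, 5) = 195: x ≡ 113 (mod 195).
Verify: 113 mod 13 = 9 ✓, 113 mod 3 = 2 ✓, 113 mod 5 = 3 ✓.

x ≡ 113 (mod 195).


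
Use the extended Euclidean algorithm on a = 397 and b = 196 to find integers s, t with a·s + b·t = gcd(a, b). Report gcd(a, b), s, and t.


Euclidean algorithm on (397, 196) — divide until remainder is 0:
  397 = 2 · 196 + 5
  196 = 39 · 5 + 1
  5 = 5 · 1 + 0
gcd(397, 196) = 1.
Track Bezout coefficients alongside the remainders: start with r₀ = 397 = a·1 + b·0 (s = 1, t = 0) and r₁ = 196 = a·0 + b·1 (s = 0, t = 1); each new remainder r_{k+1} = r_{k-1} − q_k·r_k inherits s_{k+1} = s_{k-1} − q_k·s_k, t_{k+1} = t_{k-1} − q_k·t_k, so r_k = a·s_k + b·t_k at every step:
  q = 2: r = 5, s = 1 − 2·0 = 1, t = 0 − 2·1 = -2  (check: 397·1 + 196·(-2) = 5)
  q = 39: r = 1, s = 0 − 39·1 = -39, t = 1 − 39·(-2) = 79  (check: 397·(-39) + 196·79 = 1)
The row with r = 1 (the gcd) gives the Bezout coefficients s = -39, t = 79.
Result: 397 · (-39) + 196 · (79) = 1.

gcd(397, 196) = 1; s = -39, t = 79 (check: 397·(-39) + 196·79 = 1).


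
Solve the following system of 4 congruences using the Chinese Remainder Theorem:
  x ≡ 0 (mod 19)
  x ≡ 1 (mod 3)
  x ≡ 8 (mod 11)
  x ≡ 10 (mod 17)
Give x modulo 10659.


Product of moduli M = 19 · 3 · 11 · 17 = 10659.
Merge one congruence at a time:
  Start: x ≡ 0 (mod 19).
  Combine with x ≡ 1 (mod 3); new modulus lcm = 57.
    Write x = 0 + 19·t and substitute into x ≡ 1 (mod 3): 19·t ≡ 1 − 0 = 1 (mod 3).
    Reduce coefficients mod 3: 1·t ≡ 1 (mod 3).
    So t ≡ 1 (mod 3).
    Then x = 0 + 19·1 = 19, valid modulo lcm(19, 3) = 57: x ≡ 19 (mod 57).
  Combine with x ≡ 8 (mod 11); new modulus lcm = 627.
    Write x = 19 + 57·t and substitute into x ≡ 8 (mod 11): 57·t ≡ 8 − 19 = -11 (mod 11).
    Reduce coefficients mod 11: 2·t ≡ 0 (mod 11).
    The inverse of 2 mod 11 is 6 (since 2·6 = 12 = 1·11 + 1), so t ≡ 6·0 = 0 ≡ 0 (mod 11).
    Then x = 19 + 57·0 = 19, valid modulo lcm(57, 11) = 627: x ≡ 19 (mod 627).
  Combine with x ≡ 10 (mod 17); new modulus lcm = 10659.
    Write x = 19 + 627·t and substitute into x ≡ 10 (mod 17): 627·t ≡ 10 − 19 = -9 (mod 17).
    Reduce coefficients mod 17: 15·t ≡ 8 (mod 17).
    The inverse of 15 mod 17 is 8 (since 15·8 = 120 = 7·17 + 1), so t ≡ 8·8 = 64 ≡ 13 (mod 17).
    Then x = 19 + 627·13 = 8170, valid modulo lcm(627, 17) = 10659: x ≡ 8170 (mod 10659).
Verify against each original: 8170 mod 19 = 0, 8170 mod 3 = 1, 8170 mod 11 = 8, 8170 mod 17 = 10.

x ≡ 8170 (mod 10659).


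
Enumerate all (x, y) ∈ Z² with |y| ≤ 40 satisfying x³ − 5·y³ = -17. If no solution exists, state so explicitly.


The equation is x³ - 5y³ = -17. For fixed y, x³ = 5·y³ − 17, so a solution requires the RHS to be a perfect cube.
Strategy: iterate y from -40 to 40, compute RHS = 5·y³ − 17, and check whether it is a (positive or negative) perfect cube.
Check small values of y:
  y = 0: RHS = -17 is not a perfect cube.
  y = 1: RHS = -12 is not a perfect cube.
  y = -1: RHS = -22 is not a perfect cube.
  y = 2: RHS = 23 is not a perfect cube.
  y = -2: RHS = -57 is not a perfect cube.
  y = 3: RHS = 118 is not a perfect cube.
  y = -3: RHS = -152 is not a perfect cube.
Continuing the search up to |y| = 40 finds no solutions either.
No (x, y) in the scanned range satisfies the equation.

No integer solutions with |y| ≤ 40.


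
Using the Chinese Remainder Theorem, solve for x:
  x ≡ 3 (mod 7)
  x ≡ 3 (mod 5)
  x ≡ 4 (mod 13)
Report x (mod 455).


Moduli 7, 5, 13 are pairwise coprime; by CRT there is a unique solution modulo M = 7 · 5 · 13 = 455.
Solve pairwise, accumulating the modulus:
  Start with x ≡ 3 (mod 7).
  Combine with x ≡ 3 (mod 5): since gcd(7, 5) = 1, we get a unique residue mod 35.
    Write x = 3 + 7·t and substitute into x ≡ 3 (mod 5): 7·t ≡ 3 − 3 = 0 (mod 5).
    Reduce coefficients mod 5: 2·t ≡ 0 (mod 5).
    The inverse of 2 mod 5 is 3 (since 2·3 = 6 = 1·5 + 1), so t ≡ 3·0 = 0 ≡ 0 (mod 5).
    Then x = 3 + 7·0 = 3, valid modulo lcm(7, 5) = 35: x ≡ 3 (mod 35).
  Combine with x ≡ 4 (mod 13): since gcd(35, 13) = 1, we get a unique residue mod 455.
    Write x = 3 + 35·t and substitute into x ≡ 4 (mod 13): 35·t ≡ 4 − 3 = 1 (mod 13).
    Reduce coefficients mod 13: 9·t ≡ 1 (mod 13).
    The inverse of 9 mod 13 is 3 (since 9·3 = 27 = 2·13 + 1), so t ≡ 3·1 = 3 ≡ 3 (mod 13).
    Then x = 3 + 35·3 = 108, valid modulo lcm(35, 13) = 455: x ≡ 108 (mod 455).
Verify: 108 mod 7 = 3 ✓, 108 mod 5 = 3 ✓, 108 mod 13 = 4 ✓.

x ≡ 108 (mod 455).


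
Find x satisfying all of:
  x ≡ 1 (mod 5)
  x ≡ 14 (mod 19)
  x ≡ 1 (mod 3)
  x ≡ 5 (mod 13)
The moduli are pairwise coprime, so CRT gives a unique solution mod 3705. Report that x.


Product of moduli M = 5 · 19 · 3 · 13 = 3705.
Merge one congruence at a time:
  Start: x ≡ 1 (mod 5).
  Combine with x ≡ 14 (mod 19); new modulus lcm = 95.
    Write x = 1 + 5·t and substitute into x ≡ 14 (mod 19): 5·t ≡ 14 − 1 = 13 (mod 19).
    The inverse of 5 mod 19 is 4 (since 5·4 = 20 = 1·19 + 1), so t ≡ 4·13 = 52 ≡ 14 (mod 19).
    Then x = 1 + 5·14 = 71, valid modulo lcm(5, 19) = 95: x ≡ 71 (mod 95).
  Combine with x ≡ 1 (mod 3); new modulus lcm = 285.
    Write x = 71 + 95·t and substitute into x ≡ 1 (mod 3): 95·t ≡ 1 − 71 = -70 (mod 3).
    Reduce coefficients mod 3: 2·t ≡ 2 (mod 3).
    The inverse of 2 mod 3 is 2 (since 2·2 = 4 = 1·3 + 1), so t ≡ 2·2 = 4 ≡ 1 (mod 3).
    Then x = 71 + 95·1 = 166, valid modulo lcm(95, 3) = 285: x ≡ 166 (mod 285).
  Combine with x ≡ 5 (mod 13); new modulus lcm = 3705.
    Write x = 166 + 285·t and substitute into x ≡ 5 (mod 13): 285·t ≡ 5 − 166 = -161 (mod 13).
    Reduce coefficients mod 13: 12·t ≡ 8 (mod 13).
    The inverse of 12 mod 13 is 12 (since 12·12 = 144 = 11·13 + 1), so t ≡ 12·8 = 96 ≡ 5 (mod 13).
    Then x = 166 + 285·5 = 1591, valid modulo lcm(285, 13) = 3705: x ≡ 1591 (mod 3705).
Verify against each original: 1591 mod 5 = 1, 1591 mod 19 = 14, 1591 mod 3 = 1, 1591 mod 13 = 5.

x ≡ 1591 (mod 3705).
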